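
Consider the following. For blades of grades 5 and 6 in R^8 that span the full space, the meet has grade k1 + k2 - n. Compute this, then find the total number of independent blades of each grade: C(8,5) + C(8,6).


Meet grade = grade(A) + grade(B) - n
= 5 + 6 - 8 = 3
C(8,5) = 56
C(8,6) = 28
dim_A + dim_B = 56 + 28 = 84


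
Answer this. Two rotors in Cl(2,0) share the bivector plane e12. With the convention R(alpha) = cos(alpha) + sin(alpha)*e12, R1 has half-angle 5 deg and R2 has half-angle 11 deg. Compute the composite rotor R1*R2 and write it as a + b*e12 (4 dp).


Same-plane rotors commute and their half-angles add:
R1*R2 = cos(a1 + a2) + sin(a1 + a2)*e12.
a1 + a2 = 5 + 11 = 16 deg
cos(16 deg) = 0.9613
sin(16 deg) = 0.2756
R1*R2 = 0.9613 + 0.2756*e12


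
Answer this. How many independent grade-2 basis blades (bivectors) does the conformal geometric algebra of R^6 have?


The conformal model of R^6 uses Cl(7,1) with m = 6 + 2 = 8 generators.
Number of grade-2 blades = C(m, 2) = C(8, 2)
= 8*7/2 = 28


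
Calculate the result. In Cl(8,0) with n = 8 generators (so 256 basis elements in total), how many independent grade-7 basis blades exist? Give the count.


Number of grade-k basis blades in Cl(p,q) with n = p + q is C(n, k).
n = 8 + 0 = 8
C(8, 7) = 8! / (7! * 1!)
= 40320 / (5040 * 1)
= 8


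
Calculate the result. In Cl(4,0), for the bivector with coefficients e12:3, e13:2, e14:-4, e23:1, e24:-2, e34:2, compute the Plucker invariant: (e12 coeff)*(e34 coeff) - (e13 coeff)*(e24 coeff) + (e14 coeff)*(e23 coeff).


Plucker relation: af - be + cd
a*f = 3*2 = 6
b*e = 2*(-2) = -4
c*d = (-4)*1 = -4
af - be + cd = 6 - (-4) + (-4)
= 6


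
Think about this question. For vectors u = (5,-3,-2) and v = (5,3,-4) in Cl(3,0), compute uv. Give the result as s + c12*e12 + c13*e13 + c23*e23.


In Cl(3,0): e_i^2 = 1, e_ie_j = -e_je_i for i != j.
Scalar part = u . v = 5*5 + (-3)*3 + (-2)*(-4)
= 25 + (-9) + 8 = 24
e12 coeff = 5*3 - (-3)*5 = 15 - (-15) = 30
e13 coeff = 5*(-4) - (-2)*5 = -20 - (-10) = -10
e23 coeff = (-3)*(-4) - (-2)*3 = 12 - (-6) = 18
uv = 24 + 30*e12 - 10*e13 + 18*e23


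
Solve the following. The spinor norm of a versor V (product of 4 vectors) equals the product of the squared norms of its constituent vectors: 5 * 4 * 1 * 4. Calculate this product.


Spinor norm N(V) = |v1|^2 * |v2|^2 * ... * |v4|^2
= 5 * 4 * 1 * 4
Running product: 5, 20, 20, 80
N(V) = 80


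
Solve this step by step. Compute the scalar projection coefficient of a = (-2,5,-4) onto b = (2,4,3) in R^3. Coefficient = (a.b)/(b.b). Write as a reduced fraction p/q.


Projection coefficient = (a . b) / (b . b)
a . b = (-2)*2 + 5*4 + (-4)*3
= -4 + 20 + (-12) = 4
b . b = 2^2 + 4^2 + 3^2
= 4 + 16 + 9 = 29
Coefficient = 4/29
In lowest terms: 4/29


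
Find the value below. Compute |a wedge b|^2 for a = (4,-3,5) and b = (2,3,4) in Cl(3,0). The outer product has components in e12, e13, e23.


a wedge b = (a1*b2 - a2*b1)*e12 + (a1*b3 - a3*b1)*e13 + (a2*b3 - a3*b2)*e23
e12 coeff: 4*3 - (-3)*2 = 12 - (-6) = 18
e13 coeff: 4*4 - 5*2 = 16 - 10 = 6
e23 coeff: (-3)*4 - 5*3 = -12 - 15 = -27
|a wedge b|^2 = 18^2 + 6^2 + (-27)^2
= 324 + 36 + 729
= 1089


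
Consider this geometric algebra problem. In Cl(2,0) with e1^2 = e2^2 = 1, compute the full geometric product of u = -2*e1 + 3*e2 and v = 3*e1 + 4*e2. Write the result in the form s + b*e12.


Expand: (-2*e1 + 3*e2)(3*e1 + 4*e2)
= (-2)*3*e1e1 + (-2)*4*e1e2 + 3*3*e2e1 + 3*4*e2e2
Using e1^2 = e2^2 = 1, e2e1 = -e1e2:
Scalar part s = (-2)*3 + 3*4 = -6 + 12 = 6
Bivector part b = (-2)*4 - 3*3 = -8 - 9 = -17
uv = 6 - 17*e12


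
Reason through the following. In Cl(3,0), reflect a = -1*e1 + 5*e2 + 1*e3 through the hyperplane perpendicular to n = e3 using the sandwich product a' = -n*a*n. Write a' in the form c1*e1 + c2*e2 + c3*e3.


Reflection formula: a' = -n*a*n, with n = e3 (unit vector, n^2 = 1).
For reflection through hyperplane perp to e3:
The component along e3 flips sign, others stay.
a = (-1, 5, 1)
a' = (-1, 5, -1)
a' = -1*e1 + 5*e2 - 1*e3


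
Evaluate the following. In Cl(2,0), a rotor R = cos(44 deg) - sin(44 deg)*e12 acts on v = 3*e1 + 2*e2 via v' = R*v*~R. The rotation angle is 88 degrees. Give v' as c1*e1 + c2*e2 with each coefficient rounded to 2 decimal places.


Rotor R = cos(44deg) - sin(44deg)*e12
Rotation angle theta = 2 * 44 = 88 degrees
v' = R*v*~R rotates v by theta.
cos(88deg) = 0.0349, sin(88deg) = 0.9994
v'_1 = 3*cos(88deg) - 2*sin(88deg)
= 3*0.0349 - 2*0.9994
= -1.89
v'_2 = 3*sin(88deg) + 2*cos(88deg)
= 3*0.9994 + 2*0.0349
= 3.07
v' = -1.89*e1 + 3.07*e2


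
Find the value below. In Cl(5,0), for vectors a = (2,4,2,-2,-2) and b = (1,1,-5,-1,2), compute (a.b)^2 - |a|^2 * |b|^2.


a . b = 2*1 + 4*1 + 2*(-5) + (-2)*(-1) + (-2)*2
= 2 + 4 + (-10) + 2 + (-4) = -6
|a|^2 = 2^2 + 4^2 + 2^2 + (-2)^2 + (-2)^2 = 32
|b|^2 = 1^2 + 1^2 + (-5)^2 + (-1)^2 + 2^2 = 32
(a.b)^2 = (-6)^2 = 36
|a|^2 * |b|^2 = 32 * 32 = 1024
Result = 36 - 1024 = -988


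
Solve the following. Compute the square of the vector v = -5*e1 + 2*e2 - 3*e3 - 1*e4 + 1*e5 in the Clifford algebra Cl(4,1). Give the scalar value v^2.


v^2 = sum of c_i^2 * e_i^2
Positive signature terms (e_i^2 = +1): (-5)^2 + 2^2 + (-3)^2 + (-1)^2 = 39
Negative signature terms (e_j^2 = -1): 1^2 = 1
v^2 = 39 - 1 = 38


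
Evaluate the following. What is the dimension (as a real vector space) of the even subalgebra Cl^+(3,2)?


Even subalgebra dimension = 2^(n-1)
n = 3 + 2 = 5
2^(5 - 1) = 2^4 = 16
Verification: sum of C(5,k) for even k = 1 + 10 + 5 = 16
Result = 16


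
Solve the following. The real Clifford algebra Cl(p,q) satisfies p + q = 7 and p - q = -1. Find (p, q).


We need p + q = 7 and p - q = -1.
Adding: 2p = 7 + (-1) = 6, so p = 3.
Then q = 7 - 3 = 4.
(p, q) = (3, 4)


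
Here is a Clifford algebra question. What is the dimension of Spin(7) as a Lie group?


Spin(n) double-covers SO(n); both have Lie algebra so(n) of dimension n(n-1)/2.
n = 7
n(n-1) = 7 * 6 = 42
dim Spin(7) = 42/2 = 21


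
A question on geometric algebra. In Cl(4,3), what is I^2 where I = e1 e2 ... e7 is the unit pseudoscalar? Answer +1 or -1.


The pseudoscalar I = e1...e_n (product of all n generators) of Cl(p,q) satisfies I^2 = (-1)^(q + n(n-1)/2).
p = 4, q = 3, n = p + q = 7
n(n-1)/2 = 7 * 6 / 2 = 21
Exponent = q + n(n-1)/2 = 3 + 21 = 24
I^2 = (-1)^24 = +1


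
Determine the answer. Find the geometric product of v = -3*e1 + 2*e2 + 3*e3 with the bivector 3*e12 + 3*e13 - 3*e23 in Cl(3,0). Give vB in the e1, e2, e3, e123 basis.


vB has grade-1 (vector) and grade-3 (trivector) parts: vB = (v _| B) + (v ^ B).
Vector part <vB>_1:
  e1: -v2*b12 - v3*b13 = -(2)*(3) - (3)*(3) = -15
  e2: v1*b12 - v3*b23 = (-3)*(3) - (3)*(-3) = 0
  e3: v1*b13 + v2*b23 = (-3)*(3) + (2)*(-3) = -15
Trivector part <vB>_3:
  e123: v1*b23 - v2*b13 + v3*b12 = (-3)*(-3) - (2)*(3) + (3)*(3) = 12
vB = -15*e1 + 0*e2 - 15*e3 + 12*e123


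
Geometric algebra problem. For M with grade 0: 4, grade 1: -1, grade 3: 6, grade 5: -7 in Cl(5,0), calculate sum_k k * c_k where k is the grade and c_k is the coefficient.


Grade-weighted sum = sum of grade_k * coefficient_k
0*4 = 0
1*(-1) = -1
3*6 = 18
5*(-7) = -35
Total = 0 + (-1) + 18 + (-35) = -18


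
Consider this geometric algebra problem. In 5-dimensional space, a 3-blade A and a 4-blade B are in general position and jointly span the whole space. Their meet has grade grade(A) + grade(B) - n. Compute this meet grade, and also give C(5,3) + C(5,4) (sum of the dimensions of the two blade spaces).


Meet grade = grade(A) + grade(B) - n
= 3 + 4 - 5 = 2
C(5,3) = 10
C(5,4) = 5
dim_A + dim_B = 10 + 5 = 15


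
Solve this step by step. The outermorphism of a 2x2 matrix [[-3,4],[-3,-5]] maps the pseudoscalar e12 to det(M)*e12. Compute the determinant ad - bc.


The outermorphism of a linear map f sends e1^e2 to f(e1)^f(e2).
f(e1) = -3*e1 - 3*e2
f(e2) = 4*e1 - 5*e2
f(e1) ^ f(e2) = (-3*e1 - 3*e2) ^ (4*e1 - 5*e2)
= (-3)*(-5)*e12 + (-3)*4*e21
= (15 - (-12))*e12
= 27*e12
Coefficient = 27


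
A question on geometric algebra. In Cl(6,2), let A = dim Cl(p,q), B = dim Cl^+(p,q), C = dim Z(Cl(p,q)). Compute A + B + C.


n = 6 + 2 = 8
Total dim = 2^8 = 256
Even subalgebra dim = 2^7 = 128
n is even, so center dim = 1
Sum = 256 + 128 + 1 = 385


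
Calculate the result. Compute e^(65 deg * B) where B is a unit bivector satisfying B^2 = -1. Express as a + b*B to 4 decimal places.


For a unit bivector B with B^2 = -1, the exponential series gives
e^(theta*B) = cos(theta) + sin(theta)*B (the GA analogue of Euler's formula).
theta = 65 degrees = 1.134464 rad
cos(65 deg) = 0.4226
sin(65 deg) = 0.9063
exp(theta*B) = 0.4226 + 0.9063*B


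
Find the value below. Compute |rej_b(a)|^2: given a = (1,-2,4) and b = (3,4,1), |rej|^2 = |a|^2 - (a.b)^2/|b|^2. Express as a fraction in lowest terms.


|a|^2 = 1^2 + (-2)^2 + 4^2 = 21
|b|^2 = 3^2 + 4^2 + 1^2 = 26
a . b = 1*3 + (-2)*4 + 4*1 = -1
(a.b)^2 = (-1)^2 = 1
|rej|^2 = 21 - 1/26
= (546 - 1)/26
= 545/26
In lowest terms: 545/26


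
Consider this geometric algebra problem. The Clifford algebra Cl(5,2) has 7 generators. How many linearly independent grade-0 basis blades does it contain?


Number of grade-k basis blades in Cl(p,q) with n = p + q is C(n, k).
n = 5 + 2 = 7
C(7, 0) = 7! / (0! * 7!)
= 5040 / (1 * 5040)
= 1


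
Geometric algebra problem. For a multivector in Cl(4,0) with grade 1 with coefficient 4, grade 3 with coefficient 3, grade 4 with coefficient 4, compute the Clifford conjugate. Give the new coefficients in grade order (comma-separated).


Clifford conjugate sign for grade k: (-1)^(k(k+1)/2)
Grade 1: (-1)^(1*2/2) = (-1)^1 = -1, coeff 4 -> -4
Grade 3: (-1)^(3*4/2) = (-1)^6 = 1, coeff 3 -> 3
Grade 4: (-1)^(4*5/2) = (-1)^10 = 1, coeff 4 -> 4
Conjugated coefficients: -4, 3, 4


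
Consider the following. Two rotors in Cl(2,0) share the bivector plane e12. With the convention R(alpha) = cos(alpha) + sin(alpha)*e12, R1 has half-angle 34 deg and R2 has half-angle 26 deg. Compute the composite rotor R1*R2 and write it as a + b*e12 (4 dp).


Same-plane rotors commute and their half-angles add:
R1*R2 = cos(a1 + a2) + sin(a1 + a2)*e12.
a1 + a2 = 34 + 26 = 60 deg
cos(60 deg) = 0.5000
sin(60 deg) = 0.8660
R1*R2 = 0.5000 + 0.8660*e12


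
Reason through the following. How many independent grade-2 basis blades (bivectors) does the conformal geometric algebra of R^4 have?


The conformal model of R^4 uses Cl(5,1) with m = 4 + 2 = 6 generators.
Number of grade-2 blades = C(m, 2) = C(6, 2)
= 6*5/2 = 15


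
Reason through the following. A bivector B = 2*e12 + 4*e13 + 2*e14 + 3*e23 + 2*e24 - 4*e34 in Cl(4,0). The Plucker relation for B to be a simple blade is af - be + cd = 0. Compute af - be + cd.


Plucker relation: af - be + cd
a*f = 2*(-4) = -8
b*e = 4*2 = 8
c*d = 2*3 = 6
af - be + cd = -8 - 8 + 6
= -10


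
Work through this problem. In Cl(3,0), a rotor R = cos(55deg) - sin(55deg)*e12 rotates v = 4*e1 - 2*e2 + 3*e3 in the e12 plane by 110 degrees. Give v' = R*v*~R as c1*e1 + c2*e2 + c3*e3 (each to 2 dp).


Rotor R = cos(55deg) - sin(55deg)*e12
Rotation angle theta = 2 * 55 = 110 degrees in the e12 plane (e1 -> e2).
The component perpendicular to the plane (e3) is invariant: v'_3 = v3 = 3.00
cos(110deg) = -0.3420, sin(110deg) = 0.9397
v'_1 = v1*cos(theta) - v2*sin(theta) = 4*(-0.3420) - (-2)*0.9397 = 0.51
v'_2 = v1*sin(theta) + v2*cos(theta) = 4*0.9397 + (-2)*(-0.3420) = 4.44
v' = 0.51*e1 + 4.44*e2 + 3.00*e3


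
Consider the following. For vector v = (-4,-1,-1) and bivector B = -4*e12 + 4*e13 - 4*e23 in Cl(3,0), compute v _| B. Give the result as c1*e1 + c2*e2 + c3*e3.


Left contraction v _| B = <vB>_1 (grade-1 part of the geometric product vB).
Using e1_|e12 = e2, e2_|e12 = -e1, e1_|e13 = e3, e3_|e13 = -e1, e2_|e23 = e3, e3_|e23 = -e2:
e1 coeff: -v2*b12 - v3*b13 = -(-1)*(-4) - (-1)*(4) = 0
e2 coeff: v1*b12 - v3*b23 = (-4)*(-4) - (-1)*(-4) = 12
e3 coeff: v1*b13 + v2*b23 = (-4)*(4) + (-1)*(-4) = -12
v _| B = 0*e1 + 12*e2 - 12*e3


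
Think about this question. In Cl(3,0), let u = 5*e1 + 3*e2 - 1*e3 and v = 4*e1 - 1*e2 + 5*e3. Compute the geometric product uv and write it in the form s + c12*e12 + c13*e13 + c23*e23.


In Cl(3,0): e_i^2 = 1, e_ie_j = -e_je_i for i != j.
Scalar part = u . v = 5*4 + 3*(-1) + (-1)*5
= 20 + (-3) + (-5) = 12
e12 coeff = 5*(-1) - 3*4 = -5 - 12 = -17
e13 coeff = 5*5 - (-1)*4 = 25 - (-4) = 29
e23 coeff = 3*5 - (-1)*(-1) = 15 - 1 = 14
uv = 12 - 17*e12 + 29*e13 + 14*e23


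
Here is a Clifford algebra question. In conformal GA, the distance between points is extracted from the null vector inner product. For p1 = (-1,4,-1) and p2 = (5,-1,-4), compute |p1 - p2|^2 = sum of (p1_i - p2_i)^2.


p1 - p2 = (-6, 5, 3)
|p1 - p2|^2 = (-6)^2 + 5^2 + 3^2
= 36 + 25 + 9
= 70


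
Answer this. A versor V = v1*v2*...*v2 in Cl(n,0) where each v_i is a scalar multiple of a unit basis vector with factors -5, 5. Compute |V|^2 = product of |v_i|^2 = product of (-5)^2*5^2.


Each vector v_i has |v_i|^2 = s_i^2
Squared scales: (-5)^2 = 25, 5^2 = 25
|V|^2 = 25 * 25
= 625


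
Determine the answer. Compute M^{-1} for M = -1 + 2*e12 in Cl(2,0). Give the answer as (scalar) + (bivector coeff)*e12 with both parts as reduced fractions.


M = -1 + 2*e12, where e12^2 = -1.
Since M commutes with its reverse ~M = a - b*e12, M * ~M = a^2 - b^2*e12^2 = a^2 + b^2.
So M^{-1} = ~M / (a^2 + b^2) = (a - b*e12)/(a^2 + b^2).
a^2 + b^2 = 1 + 4 = 5
Scalar part = -1/5 = -1/5
Bivector coeff = -2/5 = -2/5
M^{-1} = -1/5 - 2/5*e12


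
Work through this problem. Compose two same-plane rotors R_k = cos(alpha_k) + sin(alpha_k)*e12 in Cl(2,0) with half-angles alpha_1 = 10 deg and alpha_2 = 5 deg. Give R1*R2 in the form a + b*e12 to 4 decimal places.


Same-plane rotors commute and their half-angles add:
R1*R2 = cos(a1 + a2) + sin(a1 + a2)*e12.
a1 + a2 = 10 + 5 = 15 deg
cos(15 deg) = 0.9659
sin(15 deg) = 0.2588
R1*R2 = 0.9659 + 0.2588*e12


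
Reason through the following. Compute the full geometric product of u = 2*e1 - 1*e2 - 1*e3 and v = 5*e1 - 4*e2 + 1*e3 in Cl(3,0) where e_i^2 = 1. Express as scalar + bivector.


In Cl(3,0): e_i^2 = 1, e_ie_j = -e_je_i for i != j.
Scalar part = u . v = 2*5 + (-1)*(-4) + (-1)*1
= 10 + 4 + (-1) = 13
e12 coeff = 2*(-4) - (-1)*5 = -8 - (-5) = -3
e13 coeff = 2*1 - (-1)*5 = 2 - (-5) = 7
e23 coeff = (-1)*1 - (-1)*(-4) = -1 - 4 = -5
uv = 13 - 3*e12 + 7*e13 - 5*e23


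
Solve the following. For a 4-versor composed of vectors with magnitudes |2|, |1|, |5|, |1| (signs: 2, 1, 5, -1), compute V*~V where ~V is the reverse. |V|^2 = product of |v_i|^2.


Each vector v_i has |v_i|^2 = s_i^2
Squared scales: 2^2 = 4, 1^2 = 1, 5^2 = 25, (-1)^2 = 1
|V|^2 = 4 * 1 * 25 * 1
= 100


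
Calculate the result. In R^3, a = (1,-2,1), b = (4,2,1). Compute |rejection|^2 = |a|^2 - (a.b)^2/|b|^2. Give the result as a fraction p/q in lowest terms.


|a|^2 = 1^2 + (-2)^2 + 1^2 = 6
|b|^2 = 4^2 + 2^2 + 1^2 = 21
a . b = 1*4 + (-2)*2 + 1*1 = 1
(a.b)^2 = 1^2 = 1
|rej|^2 = 6 - 1/21
= (126 - 1)/21
= 125/21
In lowest terms: 125/21


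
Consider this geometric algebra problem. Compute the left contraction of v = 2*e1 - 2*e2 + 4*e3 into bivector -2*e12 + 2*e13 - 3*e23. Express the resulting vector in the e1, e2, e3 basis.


Left contraction v _| B = <vB>_1 (grade-1 part of the geometric product vB).
Using e1_|e12 = e2, e2_|e12 = -e1, e1_|e13 = e3, e3_|e13 = -e1, e2_|e23 = e3, e3_|e23 = -e2:
e1 coeff: -v2*b12 - v3*b13 = -(-2)*(-2) - (4)*(2) = -12
e2 coeff: v1*b12 - v3*b23 = (2)*(-2) - (4)*(-3) = 8
e3 coeff: v1*b13 + v2*b23 = (2)*(2) + (-2)*(-3) = 10
v _| B = -12*e1 + 8*e2 + 10*e3


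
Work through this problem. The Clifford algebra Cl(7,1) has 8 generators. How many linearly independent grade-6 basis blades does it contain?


Number of grade-k basis blades in Cl(p,q) with n = p + q is C(n, k).
n = 7 + 1 = 8
C(8, 6) = 8! / (6! * 2!)
= 40320 / (720 * 2)
= 28


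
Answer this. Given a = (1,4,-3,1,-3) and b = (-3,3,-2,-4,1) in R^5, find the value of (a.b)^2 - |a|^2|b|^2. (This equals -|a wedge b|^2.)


a . b = 1*(-3) + 4*3 + (-3)*(-2) + 1*(-4) + (-3)*1
= -3 + 12 + 6 + (-4) + (-3) = 8
|a|^2 = 1^2 + 4^2 + (-3)^2 + 1^2 + (-3)^2 = 36
|b|^2 = (-3)^2 + 3^2 + (-2)^2 + (-4)^2 + 1^2 = 39
(a.b)^2 = 8^2 = 64
|a|^2 * |b|^2 = 36 * 39 = 1404
Result = 64 - 1404 = -1340


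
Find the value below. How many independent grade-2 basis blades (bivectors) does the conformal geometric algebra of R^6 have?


The conformal model of R^6 uses Cl(7,1) with m = 6 + 2 = 8 generators.
Number of grade-2 blades = C(m, 2) = C(8, 2)
= 8*7/2 = 28


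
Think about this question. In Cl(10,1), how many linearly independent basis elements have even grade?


Even subalgebra dimension = 2^(n-1)
n = 10 + 1 = 11
2^(11 - 1) = 2^10 = 1024
Verification: sum of C(11,k) for even k = 1 + 55 + 330 + 462 + 165 + 11 = 1024
Result = 1024


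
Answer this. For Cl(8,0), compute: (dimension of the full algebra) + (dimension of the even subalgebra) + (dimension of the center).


n = 8 + 0 = 8
Total dim = 2^8 = 256
Even subalgebra dim = 2^7 = 128
n is even, so center dim = 1
Sum = 256 + 128 + 1 = 385


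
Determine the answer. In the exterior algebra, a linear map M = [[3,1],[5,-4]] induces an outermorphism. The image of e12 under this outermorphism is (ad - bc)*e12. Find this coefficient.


The outermorphism of a linear map f sends e1^e2 to f(e1)^f(e2).
f(e1) = 3*e1 + 5*e2
f(e2) = 1*e1 - 4*e2
f(e1) ^ f(e2) = (3*e1 + 5*e2) ^ (1*e1 - 4*e2)
= 3*(-4)*e12 + 5*1*e21
= (-12 - 5)*e12
= -17*e12
Coefficient = -17


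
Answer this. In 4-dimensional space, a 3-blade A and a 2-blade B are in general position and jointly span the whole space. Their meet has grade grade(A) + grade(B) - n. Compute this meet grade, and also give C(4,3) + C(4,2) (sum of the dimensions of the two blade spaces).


Meet grade = grade(A) + grade(B) - n
= 3 + 2 - 4 = 1
C(4,3) = 4
C(4,2) = 6
dim_A + dim_B = 4 + 6 = 10


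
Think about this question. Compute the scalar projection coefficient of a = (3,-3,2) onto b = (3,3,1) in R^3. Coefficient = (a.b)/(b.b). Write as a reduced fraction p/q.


Projection coefficient = (a . b) / (b . b)
a . b = 3*3 + (-3)*3 + 2*1
= 9 + (-9) + 2 = 2
b . b = 3^2 + 3^2 + 1^2
= 9 + 9 + 1 = 19
Coefficient = 2/19
In lowest terms: 2/19


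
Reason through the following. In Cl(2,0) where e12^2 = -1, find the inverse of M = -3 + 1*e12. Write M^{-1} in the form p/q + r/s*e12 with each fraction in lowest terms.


M = -3 + 1*e12, where e12^2 = -1.
Since M commutes with its reverse ~M = a - b*e12, M * ~M = a^2 - b^2*e12^2 = a^2 + b^2.
So M^{-1} = ~M / (a^2 + b^2) = (a - b*e12)/(a^2 + b^2).
a^2 + b^2 = 9 + 1 = 10
Scalar part = -3/10 = -3/10
Bivector coeff = -1/10 = -1/10
M^{-1} = -3/10 - 1/10*e12


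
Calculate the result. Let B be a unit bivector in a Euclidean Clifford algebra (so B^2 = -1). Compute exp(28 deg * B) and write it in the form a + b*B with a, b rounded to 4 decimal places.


For a unit bivector B with B^2 = -1, the exponential series gives
e^(theta*B) = cos(theta) + sin(theta)*B (the GA analogue of Euler's formula).
theta = 28 degrees = 0.488692 rad
cos(28 deg) = 0.8829
sin(28 deg) = 0.4695
exp(theta*B) = 0.8829 + 0.4695*B


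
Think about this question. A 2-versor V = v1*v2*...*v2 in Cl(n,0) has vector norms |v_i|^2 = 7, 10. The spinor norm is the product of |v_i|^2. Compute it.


Spinor norm N(V) = |v1|^2 * |v2|^2 * ... * |v2|^2
= 7 * 10
Running product: 7, 70
N(V) = 70


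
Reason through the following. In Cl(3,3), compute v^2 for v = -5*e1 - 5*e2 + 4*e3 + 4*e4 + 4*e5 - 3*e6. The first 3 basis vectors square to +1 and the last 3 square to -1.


v^2 = sum of c_i^2 * e_i^2
Positive signature terms (e_i^2 = +1): (-5)^2 + (-5)^2 + 4^2 = 66
Negative signature terms (e_j^2 = -1): 4^2 + 4^2 + (-3)^2 = 41
v^2 = 66 - 41 = 25


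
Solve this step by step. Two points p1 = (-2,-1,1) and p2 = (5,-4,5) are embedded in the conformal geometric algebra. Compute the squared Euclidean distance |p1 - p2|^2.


p1 - p2 = (-7, 3, -4)
|p1 - p2|^2 = (-7)^2 + 3^2 + (-4)^2
= 49 + 9 + 16
= 74


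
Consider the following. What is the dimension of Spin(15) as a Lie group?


Spin(n) double-covers SO(n); both have Lie algebra so(n) of dimension n(n-1)/2.
n = 15
n(n-1) = 15 * 14 = 210
dim Spin(15) = 210/2 = 105


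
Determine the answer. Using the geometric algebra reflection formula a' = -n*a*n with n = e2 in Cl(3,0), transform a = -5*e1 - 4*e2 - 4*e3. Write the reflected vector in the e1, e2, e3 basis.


Reflection formula: a' = -n*a*n, with n = e2 (unit vector, n^2 = 1).
For reflection through hyperplane perp to e2:
The component along e2 flips sign, others stay.
a = (-5, -4, -4)
a' = (-5, 4, -4)
a' = -5*e1 + 4*e2 - 4*e3


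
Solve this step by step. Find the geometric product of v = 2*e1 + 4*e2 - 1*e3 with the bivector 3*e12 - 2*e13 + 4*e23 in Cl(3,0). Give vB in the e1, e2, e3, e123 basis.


vB has grade-1 (vector) and grade-3 (trivector) parts: vB = (v _| B) + (v ^ B).
Vector part <vB>_1:
  e1: -v2*b12 - v3*b13 = -(4)*(3) - (-1)*(-2) = -14
  e2: v1*b12 - v3*b23 = (2)*(3) - (-1)*(4) = 10
  e3: v1*b13 + v2*b23 = (2)*(-2) + (4)*(4) = 12
Trivector part <vB>_3:
  e123: v1*b23 - v2*b13 + v3*b12 = (2)*(4) - (4)*(-2) + (-1)*(3) = 13
vB = -14*e1 + 10*e2 + 12*e3 + 13*e123


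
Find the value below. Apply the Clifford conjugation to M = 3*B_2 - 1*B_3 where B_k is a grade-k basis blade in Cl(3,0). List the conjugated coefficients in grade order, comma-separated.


Clifford conjugate sign for grade k: (-1)^(k(k+1)/2)
Grade 2: (-1)^(2*3/2) = (-1)^3 = -1, coeff 3 -> -3
Grade 3: (-1)^(3*4/2) = (-1)^6 = 1, coeff -1 -> -1
Conjugated coefficients: -3, -1


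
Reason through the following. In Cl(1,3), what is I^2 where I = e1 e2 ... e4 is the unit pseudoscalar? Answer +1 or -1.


The pseudoscalar I = e1...e_n (product of all n generators) of Cl(p,q) satisfies I^2 = (-1)^(q + n(n-1)/2).
p = 1, q = 3, n = p + q = 4
n(n-1)/2 = 4 * 3 / 2 = 6
Exponent = q + n(n-1)/2 = 3 + 6 = 9
I^2 = (-1)^9 = -1


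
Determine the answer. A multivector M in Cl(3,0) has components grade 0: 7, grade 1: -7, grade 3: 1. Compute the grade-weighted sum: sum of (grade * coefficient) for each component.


Grade-weighted sum = sum of grade_k * coefficient_k
0*7 = 0
1*(-7) = -7
3*1 = 3
Total = 0 + (-7) + 3 = -4


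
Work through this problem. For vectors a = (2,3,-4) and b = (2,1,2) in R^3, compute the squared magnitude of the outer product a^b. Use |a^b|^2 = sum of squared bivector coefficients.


a wedge b = (a1*b2 - a2*b1)*e12 + (a1*b3 - a3*b1)*e13 + (a2*b3 - a3*b2)*e23
e12 coeff: 2*1 - 3*2 = 2 - 6 = -4
e13 coeff: 2*2 - (-4)*2 = 4 - (-8) = 12
e23 coeff: 3*2 - (-4)*1 = 6 - (-4) = 10
|a wedge b|^2 = (-4)^2 + 12^2 + 10^2
= 16 + 144 + 100
= 260


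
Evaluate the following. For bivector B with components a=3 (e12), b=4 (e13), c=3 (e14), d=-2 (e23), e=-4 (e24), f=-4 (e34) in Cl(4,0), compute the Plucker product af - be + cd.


Plucker relation: af - be + cd
a*f = 3*(-4) = -12
b*e = 4*(-4) = -16
c*d = 3*(-2) = -6
af - be + cd = -12 - (-16) + (-6)
= -2


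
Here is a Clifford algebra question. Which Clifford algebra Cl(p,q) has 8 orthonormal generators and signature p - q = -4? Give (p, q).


We need p + q = 8 and p - q = -4.
Adding: 2p = 8 + (-4) = 4, so p = 2.
Then q = 8 - 2 = 6.
(p, q) = (2, 6)


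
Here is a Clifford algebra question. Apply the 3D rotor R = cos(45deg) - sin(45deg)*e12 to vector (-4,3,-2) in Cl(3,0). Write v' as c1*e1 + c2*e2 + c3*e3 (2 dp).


Rotor R = cos(45deg) - sin(45deg)*e12
Rotation angle theta = 2 * 45 = 90 degrees in the e12 plane (e1 -> e2).
The component perpendicular to the plane (e3) is invariant: v'_3 = v3 = -2.00
cos(90deg) = 0.0000, sin(90deg) = 1.0000
v'_1 = v1*cos(theta) - v2*sin(theta) = -4*0.0000 - 3*1.0000 = -3.00
v'_2 = v1*sin(theta) + v2*cos(theta) = -4*1.0000 + 3*0.0000 = -4.00
v' = -3.00*e1 - 4.00*e2 - 2.00*e3


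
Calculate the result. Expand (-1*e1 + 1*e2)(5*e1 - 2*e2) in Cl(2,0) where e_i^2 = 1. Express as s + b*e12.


Expand: (-1*e1 + 1*e2)(5*e1 - 2*e2)
= (-1)*5*e1e1 + (-1)*(-2)*e1e2 + 1*5*e2e1 + 1*(-2)*e2e2
Using e1^2 = e2^2 = 1, e2e1 = -e1e2:
Scalar part s = (-1)*5 + 1*(-2) = -5 + (-2) = -7
Bivector part b = (-1)*(-2) - 1*5 = 2 - 5 = -3
uv = -7 - 3*e12


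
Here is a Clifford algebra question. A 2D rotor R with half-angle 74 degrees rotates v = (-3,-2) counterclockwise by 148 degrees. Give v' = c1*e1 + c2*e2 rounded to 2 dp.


Rotor R = cos(74deg) - sin(74deg)*e12
Rotation angle theta = 2 * 74 = 148 degrees
v' = R*v*~R rotates v by theta.
cos(148deg) = -0.8480, sin(148deg) = 0.5299
v'_1 = -3*cos(148deg) - (-2)*sin(148deg)
= -3*(-0.8480) - (-2)*0.5299
= 3.60
v'_2 = -3*sin(148deg) + (-2)*cos(148deg)
= -3*0.5299 + (-2)*(-0.8480)
= 0.11
v' = 3.60*e1 + 0.11*e2


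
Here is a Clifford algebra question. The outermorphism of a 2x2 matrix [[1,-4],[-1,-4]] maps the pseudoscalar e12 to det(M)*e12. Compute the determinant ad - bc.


The outermorphism of a linear map f sends e1^e2 to f(e1)^f(e2).
f(e1) = 1*e1 - 1*e2
f(e2) = -4*e1 - 4*e2
f(e1) ^ f(e2) = (1*e1 - 1*e2) ^ (-4*e1 - 4*e2)
= 1*(-4)*e12 + (-1)*(-4)*e21
= (-4 - 4)*e12
= -8*e12
Coefficient = -8


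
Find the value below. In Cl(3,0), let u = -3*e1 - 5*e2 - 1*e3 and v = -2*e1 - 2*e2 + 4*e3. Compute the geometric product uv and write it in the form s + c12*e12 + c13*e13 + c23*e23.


In Cl(3,0): e_i^2 = 1, e_ie_j = -e_je_i for i != j.
Scalar part = u . v = (-3)*(-2) + (-5)*(-2) + (-1)*4
= 6 + 10 + (-4) = 12
e12 coeff = (-3)*(-2) - (-5)*(-2) = 6 - 10 = -4
e13 coeff = (-3)*4 - (-1)*(-2) = -12 - 2 = -14
e23 coeff = (-5)*4 - (-1)*(-2) = -20 - 2 = -22
uv = 12 - 4*e12 - 14*e13 - 22*e23


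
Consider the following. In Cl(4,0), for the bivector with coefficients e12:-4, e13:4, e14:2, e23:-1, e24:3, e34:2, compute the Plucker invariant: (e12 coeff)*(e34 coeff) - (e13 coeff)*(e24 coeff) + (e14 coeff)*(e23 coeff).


Plucker relation: af - be + cd
a*f = (-4)*2 = -8
b*e = 4*3 = 12
c*d = 2*(-1) = -2
af - be + cd = -8 - 12 + (-2)
= -22


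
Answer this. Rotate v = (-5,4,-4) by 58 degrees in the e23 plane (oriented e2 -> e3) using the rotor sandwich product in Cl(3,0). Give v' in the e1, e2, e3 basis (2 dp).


Rotor R = cos(29deg) - sin(29deg)*e23
Rotation angle theta = 2 * 29 = 58 degrees in the e23 plane (e2 -> e3).
The component perpendicular to the plane (e1) is invariant: v'_1 = v1 = -5.00
cos(58deg) = 0.5299, sin(58deg) = 0.8480
v'_2 = v2*cos(theta) - v3*sin(theta) = 4*0.5299 - (-4)*0.8480 = 5.51
v'_3 = v2*sin(theta) + v3*cos(theta) = 4*0.8480 + (-4)*0.5299 = 1.27
v' = -5.00*e1 + 5.51*e2 + 1.27*e3


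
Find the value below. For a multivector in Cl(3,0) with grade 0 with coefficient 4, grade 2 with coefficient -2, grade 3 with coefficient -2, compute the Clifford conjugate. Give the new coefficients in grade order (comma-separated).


Clifford conjugate sign for grade k: (-1)^(k(k+1)/2)
Grade 0: (-1)^(0*1/2) = (-1)^0 = 1, coeff 4 -> 4
Grade 2: (-1)^(2*3/2) = (-1)^3 = -1, coeff -2 -> 2
Grade 3: (-1)^(3*4/2) = (-1)^6 = 1, coeff -2 -> -2
Conjugated coefficients: 4, 2, -2


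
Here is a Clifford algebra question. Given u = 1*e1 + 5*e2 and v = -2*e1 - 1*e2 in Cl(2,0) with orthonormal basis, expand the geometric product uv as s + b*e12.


Expand: (1*e1 + 5*e2)(-2*e1 - 1*e2)
= 1*(-2)*e1e1 + 1*(-1)*e1e2 + 5*(-2)*e2e1 + 5*(-1)*e2e2
Using e1^2 = e2^2 = 1, e2e1 = -e1e2:
Scalar part s = 1*(-2) + 5*(-1) = -2 + (-5) = -7
Bivector part b = 1*(-1) - 5*(-2) = -1 - (-10) = 9
uv = -7 + 9*e12


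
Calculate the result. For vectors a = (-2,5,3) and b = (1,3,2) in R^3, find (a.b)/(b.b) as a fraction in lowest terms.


Projection coefficient = (a . b) / (b . b)
a . b = (-2)*1 + 5*3 + 3*2
= -2 + 15 + 6 = 19
b . b = 1^2 + 3^2 + 2^2
= 1 + 9 + 4 = 14
Coefficient = 19/14
In lowest terms: 19/14


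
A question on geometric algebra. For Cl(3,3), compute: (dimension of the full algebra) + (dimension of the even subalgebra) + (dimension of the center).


n = 3 + 3 = 6
Total dim = 2^6 = 64
Even subalgebra dim = 2^5 = 32
n is even, so center dim = 1
Sum = 64 + 32 + 1 = 97


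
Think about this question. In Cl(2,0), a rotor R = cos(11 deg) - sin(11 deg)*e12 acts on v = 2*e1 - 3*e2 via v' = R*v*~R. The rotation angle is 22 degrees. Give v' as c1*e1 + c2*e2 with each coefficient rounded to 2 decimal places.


Rotor R = cos(11deg) - sin(11deg)*e12
Rotation angle theta = 2 * 11 = 22 degrees
v' = R*v*~R rotates v by theta.
cos(22deg) = 0.9272, sin(22deg) = 0.3746
v'_1 = 2*cos(22deg) - (-3)*sin(22deg)
= 2*0.9272 - (-3)*0.3746
= 2.98
v'_2 = 2*sin(22deg) + (-3)*cos(22deg)
= 2*0.3746 + (-3)*0.9272
= -2.03
v' = 2.98*e1 - 2.03*e2


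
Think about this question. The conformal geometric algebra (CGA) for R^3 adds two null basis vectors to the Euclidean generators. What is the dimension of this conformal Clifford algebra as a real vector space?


The conformal model of R^3 uses Cl(4,1): the 3 Euclidean generators plus two extra orthogonal generators e+ (e+^2 = +1) and e- (e-^2 = -1), from which the null vectors e0, einf are built.
Number of generators m = 3 + 2 = 5.
dim Cl(p,q) = 2^m = 2^5 = 32


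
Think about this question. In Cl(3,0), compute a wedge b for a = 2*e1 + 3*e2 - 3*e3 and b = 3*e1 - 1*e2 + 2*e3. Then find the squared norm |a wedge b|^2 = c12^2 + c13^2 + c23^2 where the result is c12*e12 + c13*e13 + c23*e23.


a wedge b = (a1*b2 - a2*b1)*e12 + (a1*b3 - a3*b1)*e13 + (a2*b3 - a3*b2)*e23
e12 coeff: 2*(-1) - 3*3 = -2 - 9 = -11
e13 coeff: 2*2 - (-3)*3 = 4 - (-9) = 13
e23 coeff: 3*2 - (-3)*(-1) = 6 - 3 = 3
|a wedge b|^2 = (-11)^2 + 13^2 + 3^2
= 121 + 169 + 9
= 299


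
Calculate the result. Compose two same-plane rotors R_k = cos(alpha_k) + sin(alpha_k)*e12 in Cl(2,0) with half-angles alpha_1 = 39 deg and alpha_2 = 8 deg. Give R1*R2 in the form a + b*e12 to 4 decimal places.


Same-plane rotors commute and their half-angles add:
R1*R2 = cos(a1 + a2) + sin(a1 + a2)*e12.
a1 + a2 = 39 + 8 = 47 deg
cos(47 deg) = 0.6820
sin(47 deg) = 0.7314
R1*R2 = 0.6820 + 0.7314*e12


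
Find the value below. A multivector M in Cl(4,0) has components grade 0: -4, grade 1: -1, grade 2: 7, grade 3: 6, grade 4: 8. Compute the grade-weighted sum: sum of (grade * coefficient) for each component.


Grade-weighted sum = sum of grade_k * coefficient_k
0*(-4) = 0
1*(-1) = -1
2*7 = 14
3*6 = 18
4*8 = 32
Total = 0 + (-1) + 14 + 18 + 32 = 63


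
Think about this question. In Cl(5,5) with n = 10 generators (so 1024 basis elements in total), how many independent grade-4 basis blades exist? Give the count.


Number of grade-k basis blades in Cl(p,q) with n = p + q is C(n, k).
n = 5 + 5 = 10
C(10, 4) = 10! / (4! * 6!)
= 3628800 / (24 * 720)
= 210


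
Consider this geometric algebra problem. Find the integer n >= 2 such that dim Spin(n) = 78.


dim Spin(n) = dim so(n) = n(n-1)/2.
Solve n(n-1)/2 = 78, i.e. n^2 - n - 156 = 0.
Discriminant = 1 + 8*78 = 625
n = (1 + sqrt(625))/2 = (1 + 25)/2 = 13


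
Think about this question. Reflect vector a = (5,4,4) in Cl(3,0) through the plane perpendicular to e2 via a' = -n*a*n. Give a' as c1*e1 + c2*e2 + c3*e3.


Reflection formula: a' = -n*a*n, with n = e2 (unit vector, n^2 = 1).
For reflection through hyperplane perp to e2:
The component along e2 flips sign, others stay.
a = (5, 4, 4)
a' = (5, -4, 4)
a' = 5*e1 - 4*e2 + 4*e3


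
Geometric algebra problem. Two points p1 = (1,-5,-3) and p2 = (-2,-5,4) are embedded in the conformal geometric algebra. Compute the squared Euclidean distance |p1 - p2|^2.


p1 - p2 = (3, 0, -7)
|p1 - p2|^2 = 3^2 + 0^2 + (-7)^2
= 9 + 0 + 49
= 58


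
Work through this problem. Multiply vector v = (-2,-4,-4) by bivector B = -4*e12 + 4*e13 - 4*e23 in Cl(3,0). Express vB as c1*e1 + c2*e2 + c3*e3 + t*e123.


vB has grade-1 (vector) and grade-3 (trivector) parts: vB = (v _| B) + (v ^ B).
Vector part <vB>_1:
  e1: -v2*b12 - v3*b13 = -(-4)*(-4) - (-4)*(4) = 0
  e2: v1*b12 - v3*b23 = (-2)*(-4) - (-4)*(-4) = -8
  e3: v1*b13 + v2*b23 = (-2)*(4) + (-4)*(-4) = 8
Trivector part <vB>_3:
  e123: v1*b23 - v2*b13 + v3*b12 = (-2)*(-4) - (-4)*(4) + (-4)*(-4) = 40
vB = 0*e1 - 8*e2 + 8*e3 + 40*e123


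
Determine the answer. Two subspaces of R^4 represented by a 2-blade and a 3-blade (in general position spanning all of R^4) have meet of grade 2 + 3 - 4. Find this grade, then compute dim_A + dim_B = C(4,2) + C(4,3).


Meet grade = grade(A) + grade(B) - n
= 2 + 3 - 4 = 1
C(4,2) = 6
C(4,3) = 4
dim_A + dim_B = 6 + 4 = 10


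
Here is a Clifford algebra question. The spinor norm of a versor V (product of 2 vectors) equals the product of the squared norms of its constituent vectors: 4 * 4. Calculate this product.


Spinor norm N(V) = |v1|^2 * |v2|^2 * ... * |v2|^2
= 4 * 4
Running product: 4, 16
N(V) = 16


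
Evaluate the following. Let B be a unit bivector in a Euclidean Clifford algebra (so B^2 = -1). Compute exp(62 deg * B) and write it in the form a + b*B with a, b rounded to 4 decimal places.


For a unit bivector B with B^2 = -1, the exponential series gives
e^(theta*B) = cos(theta) + sin(theta)*B (the GA analogue of Euler's formula).
theta = 62 degrees = 1.082104 rad
cos(62 deg) = 0.4695
sin(62 deg) = 0.8829
exp(theta*B) = 0.4695 + 0.8829*B


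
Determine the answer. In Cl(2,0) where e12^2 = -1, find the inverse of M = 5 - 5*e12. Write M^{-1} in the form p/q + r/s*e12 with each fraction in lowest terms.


M = 5 - 5*e12, where e12^2 = -1.
Since M commutes with its reverse ~M = a - b*e12, M * ~M = a^2 - b^2*e12^2 = a^2 + b^2.
So M^{-1} = ~M / (a^2 + b^2) = (a - b*e12)/(a^2 + b^2).
a^2 + b^2 = 25 + 25 = 50
Scalar part = 5/50 = 1/10
Bivector coeff = 5/50 = 1/10
M^{-1} = 1/10 + 1/10*e12


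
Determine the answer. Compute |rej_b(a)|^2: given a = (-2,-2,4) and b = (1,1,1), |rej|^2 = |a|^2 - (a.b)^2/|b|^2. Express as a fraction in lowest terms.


|a|^2 = (-2)^2 + (-2)^2 + 4^2 = 24
|b|^2 = 1^2 + 1^2 + 1^2 = 3
a . b = (-2)*1 + (-2)*1 + 4*1 = 0
(a.b)^2 = 0^2 = 0
|rej|^2 = 24 - 0/3
= (72 - 0)/3
= 72/3
In lowest terms: 24/1


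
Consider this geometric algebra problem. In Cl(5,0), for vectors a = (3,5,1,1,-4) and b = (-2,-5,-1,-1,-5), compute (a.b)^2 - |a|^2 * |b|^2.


a . b = 3*(-2) + 5*(-5) + 1*(-1) + 1*(-1) + (-4)*(-5)
= -6 + (-25) + (-1) + (-1) + 20 = -13
|a|^2 = 3^2 + 5^2 + 1^2 + 1^2 + (-4)^2 = 52
|b|^2 = (-2)^2 + (-5)^2 + (-1)^2 + (-1)^2 + (-5)^2 = 56
(a.b)^2 = (-13)^2 = 169
|a|^2 * |b|^2 = 52 * 56 = 2912
Result = 169 - 2912 = -2743


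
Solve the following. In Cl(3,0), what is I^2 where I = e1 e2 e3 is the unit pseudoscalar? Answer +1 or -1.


The pseudoscalar I = e1...e_n (product of all n generators) of Cl(p,q) satisfies I^2 = (-1)^(q + n(n-1)/2).
p = 3, q = 0, n = p + q = 3
n(n-1)/2 = 3 * 2 / 2 = 3
Exponent = q + n(n-1)/2 = 0 + 3 = 3
I^2 = (-1)^3 = -1


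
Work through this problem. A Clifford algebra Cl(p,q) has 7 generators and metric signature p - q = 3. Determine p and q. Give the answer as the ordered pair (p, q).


We need p + q = 7 and p - q = 3.
Adding: 2p = 7 + 3 = 10, so p = 5.
Then q = 7 - 5 = 2.
(p, q) = (5, 2)


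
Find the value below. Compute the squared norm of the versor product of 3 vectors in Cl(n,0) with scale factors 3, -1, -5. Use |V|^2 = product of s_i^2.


Each vector v_i has |v_i|^2 = s_i^2
Squared scales: 3^2 = 9, (-1)^2 = 1, (-5)^2 = 25
|V|^2 = 9 * 1 * 25
= 225


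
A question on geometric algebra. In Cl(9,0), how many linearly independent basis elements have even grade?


Even subalgebra dimension = 2^(n-1)
n = 9 + 0 = 9
2^(9 - 1) = 2^8 = 256
Verification: sum of C(9,k) for even k = 1 + 36 + 126 + 84 + 9 = 256
Result = 256


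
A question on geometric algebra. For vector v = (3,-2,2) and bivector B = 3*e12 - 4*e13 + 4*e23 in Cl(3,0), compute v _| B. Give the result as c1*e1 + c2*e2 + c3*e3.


Left contraction v _| B = <vB>_1 (grade-1 part of the geometric product vB).
Using e1_|e12 = e2, e2_|e12 = -e1, e1_|e13 = e3, e3_|e13 = -e1, e2_|e23 = e3, e3_|e23 = -e2:
e1 coeff: -v2*b12 - v3*b13 = -(-2)*(3) - (2)*(-4) = 14
e2 coeff: v1*b12 - v3*b23 = (3)*(3) - (2)*(4) = 1
e3 coeff: v1*b13 + v2*b23 = (3)*(-4) + (-2)*(4) = -20
v _| B = 14*e1 + 1*e2 - 20*e3


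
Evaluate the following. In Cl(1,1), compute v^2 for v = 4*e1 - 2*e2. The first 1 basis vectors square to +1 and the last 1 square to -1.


v^2 = sum of c_i^2 * e_i^2
Positive signature terms (e_i^2 = +1): 4^2 = 16
Negative signature terms (e_j^2 = -1): (-2)^2 = 4
v^2 = 16 - 4 = 12


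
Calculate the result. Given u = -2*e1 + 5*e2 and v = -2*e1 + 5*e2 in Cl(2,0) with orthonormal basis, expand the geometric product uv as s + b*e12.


Expand: (-2*e1 + 5*e2)(-2*e1 + 5*e2)
= (-2)*(-2)*e1e1 + (-2)*5*e1e2 + 5*(-2)*e2e1 + 5*5*e2e2
Using e1^2 = e2^2 = 1, e2e1 = -e1e2:
Scalar part s = (-2)*(-2) + 5*5 = 4 + 25 = 29
Bivector part b = (-2)*5 - 5*(-2) = -10 - (-10) = 0
uv = 29 + 0*e12


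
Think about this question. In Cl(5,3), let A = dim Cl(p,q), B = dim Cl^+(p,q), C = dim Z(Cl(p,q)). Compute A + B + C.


n = 5 + 3 = 8
Total dim = 2^8 = 256
Even subalgebra dim = 2^7 = 128
n is even, so center dim = 1
Sum = 256 + 128 + 1 = 385


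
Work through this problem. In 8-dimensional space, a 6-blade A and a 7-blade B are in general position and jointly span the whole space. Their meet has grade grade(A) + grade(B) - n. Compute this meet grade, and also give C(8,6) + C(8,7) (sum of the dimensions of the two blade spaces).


Meet grade = grade(A) + grade(B) - n
= 6 + 7 - 8 = 5
C(8,6) = 28
C(8,7) = 8
dim_A + dim_B = 28 + 8 = 36


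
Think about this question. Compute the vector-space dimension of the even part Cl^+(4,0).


Even subalgebra dimension = 2^(n-1)
n = 4 + 0 = 4
2^(4 - 1) = 2^3 = 8
Verification: sum of C(4,k) for even k = 1 + 6 + 1 = 8
Result = 8


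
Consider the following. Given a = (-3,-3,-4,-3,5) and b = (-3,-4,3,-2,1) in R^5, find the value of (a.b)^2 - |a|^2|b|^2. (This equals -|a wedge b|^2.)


a . b = (-3)*(-3) + (-3)*(-4) + (-4)*3 + (-3)*(-2) + 5*1
= 9 + 12 + (-12) + 6 + 5 = 20
|a|^2 = (-3)^2 + (-3)^2 + (-4)^2 + (-3)^2 + 5^2 = 68
|b|^2 = (-3)^2 + (-4)^2 + 3^2 + (-2)^2 + 1^2 = 39
(a.b)^2 = 20^2 = 400
|a|^2 * |b|^2 = 68 * 39 = 2652
Result = 400 - 2652 = -2252


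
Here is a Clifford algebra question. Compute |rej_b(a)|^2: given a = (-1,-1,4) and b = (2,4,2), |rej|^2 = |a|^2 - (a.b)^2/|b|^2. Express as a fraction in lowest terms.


|a|^2 = (-1)^2 + (-1)^2 + 4^2 = 18
|b|^2 = 2^2 + 4^2 + 2^2 = 24
a . b = (-1)*2 + (-1)*4 + 4*2 = 2
(a.b)^2 = 2^2 = 4
|rej|^2 = 18 - 4/24
= (432 - 4)/24
= 428/24
In lowest terms: 107/6


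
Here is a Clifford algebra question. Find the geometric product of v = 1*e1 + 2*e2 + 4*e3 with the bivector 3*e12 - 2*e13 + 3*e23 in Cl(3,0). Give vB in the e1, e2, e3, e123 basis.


vB has grade-1 (vector) and grade-3 (trivector) parts: vB = (v _| B) + (v ^ B).
Vector part <vB>_1:
  e1: -v2*b12 - v3*b13 = -(2)*(3) - (4)*(-2) = 2
  e2: v1*b12 - v3*b23 = (1)*(3) - (4)*(3) = -9
  e3: v1*b13 + v2*b23 = (1)*(-2) + (2)*(3) = 4
Trivector part <vB>_3:
  e123: v1*b23 - v2*b13 + v3*b12 = (1)*(3) - (2)*(-2) + (4)*(3) = 19
vB = 2*e1 - 9*e2 + 4*e3 + 19*e123


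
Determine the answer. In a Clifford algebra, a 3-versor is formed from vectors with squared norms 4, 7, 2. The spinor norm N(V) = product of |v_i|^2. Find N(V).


Spinor norm N(V) = |v1|^2 * |v2|^2 * ... * |v3|^2
= 4 * 7 * 2
Running product: 4, 28, 56
N(V) = 56


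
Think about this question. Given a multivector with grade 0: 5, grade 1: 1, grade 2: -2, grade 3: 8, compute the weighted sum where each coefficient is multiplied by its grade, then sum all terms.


Grade-weighted sum = sum of grade_k * coefficient_k
0*5 = 0
1*1 = 1
2*(-2) = -4
3*8 = 24
Total = 0 + 1 + (-4) + 24 = 21


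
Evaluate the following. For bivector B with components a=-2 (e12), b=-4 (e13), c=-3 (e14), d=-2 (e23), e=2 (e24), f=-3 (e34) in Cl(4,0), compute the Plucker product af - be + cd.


Plucker relation: af - be + cd
a*f = (-2)*(-3) = 6
b*e = (-4)*2 = -8
c*d = (-3)*(-2) = 6
af - be + cd = 6 - (-8) + 6
= 20
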